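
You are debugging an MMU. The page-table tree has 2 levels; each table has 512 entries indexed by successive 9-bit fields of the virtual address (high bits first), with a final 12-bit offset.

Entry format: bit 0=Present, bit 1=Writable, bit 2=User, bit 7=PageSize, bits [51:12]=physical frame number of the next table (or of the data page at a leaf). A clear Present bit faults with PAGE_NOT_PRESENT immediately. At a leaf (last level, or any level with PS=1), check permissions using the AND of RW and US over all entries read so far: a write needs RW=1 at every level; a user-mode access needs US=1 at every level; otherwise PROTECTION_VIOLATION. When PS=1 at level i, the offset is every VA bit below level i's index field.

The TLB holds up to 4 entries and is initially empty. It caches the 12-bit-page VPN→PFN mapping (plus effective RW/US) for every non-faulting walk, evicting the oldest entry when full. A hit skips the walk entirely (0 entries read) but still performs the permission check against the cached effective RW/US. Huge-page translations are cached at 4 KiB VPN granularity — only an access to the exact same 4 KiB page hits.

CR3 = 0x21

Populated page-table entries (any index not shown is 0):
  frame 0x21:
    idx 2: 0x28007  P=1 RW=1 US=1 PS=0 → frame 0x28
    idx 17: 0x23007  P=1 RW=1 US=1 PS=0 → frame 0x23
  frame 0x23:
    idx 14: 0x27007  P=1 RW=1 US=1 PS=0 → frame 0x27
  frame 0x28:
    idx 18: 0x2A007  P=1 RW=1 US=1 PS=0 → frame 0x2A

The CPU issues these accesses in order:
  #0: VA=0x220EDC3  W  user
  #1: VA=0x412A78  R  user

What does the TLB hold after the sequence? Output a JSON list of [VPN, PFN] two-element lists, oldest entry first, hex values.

Trace:
#0 VA=0x220EDC3 (w,user):
  lvl0: tbl 0x21, slot 17 ⇒ 0x23007 (P1/RW1/US1/PS0)
  lvl1: tbl 0x23, slot 14 ⇒ 0x27007 (P1/RW1/US1/PS0)
  ⇒ phys 0x27DC3  [2 reads]
#1 VA=0x412A78 (r,user):
  lvl0: tbl 0x21, slot 2 ⇒ 0x28007 (P1/RW1/US1/PS0)
  lvl1: tbl 0x28, slot 18 ⇒ 0x2A007 (P1/RW1/US1/PS0)
  ⇒ phys 0x2AA78  [2 reads]

TLB: [["0x220E", "0x27"], ["0x412", "0x2A"]]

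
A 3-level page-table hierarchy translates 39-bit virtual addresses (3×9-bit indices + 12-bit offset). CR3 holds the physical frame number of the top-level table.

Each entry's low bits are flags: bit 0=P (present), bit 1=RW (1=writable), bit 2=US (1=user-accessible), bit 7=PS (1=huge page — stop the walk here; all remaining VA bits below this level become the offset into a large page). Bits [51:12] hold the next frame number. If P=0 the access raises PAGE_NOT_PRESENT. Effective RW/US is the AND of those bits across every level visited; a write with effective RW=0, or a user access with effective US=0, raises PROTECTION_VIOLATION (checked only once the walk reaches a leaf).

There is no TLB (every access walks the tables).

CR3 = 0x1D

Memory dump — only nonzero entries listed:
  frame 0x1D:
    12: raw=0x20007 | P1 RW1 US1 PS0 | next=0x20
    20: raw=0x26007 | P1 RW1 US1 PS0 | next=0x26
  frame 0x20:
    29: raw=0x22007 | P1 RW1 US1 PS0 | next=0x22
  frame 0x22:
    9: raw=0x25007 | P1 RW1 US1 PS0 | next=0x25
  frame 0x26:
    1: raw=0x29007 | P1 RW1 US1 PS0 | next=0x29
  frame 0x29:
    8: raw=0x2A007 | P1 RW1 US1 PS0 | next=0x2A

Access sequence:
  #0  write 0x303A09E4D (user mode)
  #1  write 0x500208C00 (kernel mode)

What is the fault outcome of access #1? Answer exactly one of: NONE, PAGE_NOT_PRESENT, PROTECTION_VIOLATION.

Per-access translation:
#0 VA=0x303A09E4D (w,user):
  [0] read 0x1D idx=12: raw=0x20007 flags P=1 W=1 U=1 S=0
  [1] read 0x20 idx=29: raw=0x22007 flags P=1 W=1 U=1 S=0
  [2] read 0x22 idx=9: raw=0x25007 flags P=1 W=1 U=1 S=0
  → PA=0x25E4D  (3 entries read)
#1 VA=0x500208C00 (w,kernel):
  [0] read 0x1D idx=20: raw=0x26007 flags P=1 W=1 U=1 S=0
  [1] read 0x26 idx=1: raw=0x29007 flags P=1 W=1 U=1 S=0
  [2] read 0x29 idx=8: raw=0x2A007 flags P=1 W=1 U=1 S=0
  → PA=0x2AC00  (3 entries read)

Access #1 fault: NONE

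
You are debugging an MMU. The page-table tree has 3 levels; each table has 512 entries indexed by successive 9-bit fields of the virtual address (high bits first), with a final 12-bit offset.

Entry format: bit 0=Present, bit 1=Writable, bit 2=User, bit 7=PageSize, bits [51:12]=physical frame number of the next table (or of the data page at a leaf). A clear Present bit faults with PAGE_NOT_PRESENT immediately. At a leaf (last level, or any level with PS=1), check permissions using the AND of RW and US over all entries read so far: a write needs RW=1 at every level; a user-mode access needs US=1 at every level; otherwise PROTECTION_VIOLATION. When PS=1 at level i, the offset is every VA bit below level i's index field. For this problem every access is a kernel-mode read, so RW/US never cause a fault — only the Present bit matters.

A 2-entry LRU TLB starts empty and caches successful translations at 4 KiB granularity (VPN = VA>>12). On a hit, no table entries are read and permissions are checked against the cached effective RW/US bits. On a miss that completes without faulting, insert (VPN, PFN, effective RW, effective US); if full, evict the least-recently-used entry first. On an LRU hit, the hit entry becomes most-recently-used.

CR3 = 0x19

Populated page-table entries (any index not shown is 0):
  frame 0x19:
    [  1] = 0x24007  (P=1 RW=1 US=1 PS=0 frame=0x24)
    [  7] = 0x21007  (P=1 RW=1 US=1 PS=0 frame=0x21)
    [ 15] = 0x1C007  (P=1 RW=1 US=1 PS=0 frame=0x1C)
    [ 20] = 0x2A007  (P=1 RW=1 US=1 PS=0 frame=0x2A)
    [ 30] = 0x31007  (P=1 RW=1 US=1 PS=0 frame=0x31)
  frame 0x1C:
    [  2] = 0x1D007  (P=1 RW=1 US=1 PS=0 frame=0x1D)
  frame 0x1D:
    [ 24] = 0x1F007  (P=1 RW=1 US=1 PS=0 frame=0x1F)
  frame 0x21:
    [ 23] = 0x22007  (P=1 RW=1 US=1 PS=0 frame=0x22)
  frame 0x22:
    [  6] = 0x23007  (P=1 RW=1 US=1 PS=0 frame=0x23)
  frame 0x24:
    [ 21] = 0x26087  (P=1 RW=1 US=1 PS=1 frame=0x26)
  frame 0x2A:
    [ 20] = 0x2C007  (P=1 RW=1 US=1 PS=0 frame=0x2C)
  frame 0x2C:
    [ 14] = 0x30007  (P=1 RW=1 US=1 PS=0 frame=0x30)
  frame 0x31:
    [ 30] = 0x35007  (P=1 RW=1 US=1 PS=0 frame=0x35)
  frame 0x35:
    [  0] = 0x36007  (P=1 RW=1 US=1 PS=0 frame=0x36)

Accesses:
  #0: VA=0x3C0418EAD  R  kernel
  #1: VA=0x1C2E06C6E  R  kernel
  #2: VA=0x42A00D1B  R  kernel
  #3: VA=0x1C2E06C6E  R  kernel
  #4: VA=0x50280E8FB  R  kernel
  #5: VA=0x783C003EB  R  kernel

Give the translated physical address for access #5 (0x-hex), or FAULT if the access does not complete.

Walk each access:
#0 VA=0x3C0418EAD (r,kernel):
  L0: frame=0x19 idx=15 entry=0x1C007 [P=1 RW=1 US=1 PS=0]
  L1: frame=0x1C idx=2 entry=0x1D007 [P=1 RW=1 US=1 PS=0]
  L2: frame=0x1D idx=24 entry=0x1F007 [P=1 RW=1 US=1 PS=0]
  → PA=0x1FEAD  (3 entries read)
#1 VA=0x1C2E06C6E (r,kernel):
  L0: frame=0x19 idx=7 entry=0x21007 [P=1 RW=1 US=1 PS=0]
  L1: frame=0x21 idx=23 entry=0x22007 [P=1 RW=1 US=1 PS=0]
  L2: frame=0x22 idx=6 entry=0x23007 [P=1 RW=1 US=1 PS=0]
  → PA=0x23C6E  (3 entries read)
#2 VA=0x42A00D1B (r,kernel):
  L0: frame=0x19 idx=1 entry=0x24007 [P=1 RW=1 US=1 PS=0]
  L1: frame=0x24 idx=21 entry=0x26087 [P=1 RW=1 US=1 PS=1]
  → PA=0x26D1B (huge @L1)  (2 entries read)
#3 VA=0x1C2E06C6E (r,kernel):
  TLB hit vpn=0x1C2E06 → PA=0x23C6E
#4 VA=0x50280E8FB (r,kernel):
  L0: frame=0x19 idx=20 entry=0x2A007 [P=1 RW=1 US=1 PS=0]
  L1: frame=0x2A idx=20 entry=0x2C007 [P=1 RW=1 US=1 PS=0]
  L2: frame=0x2C idx=14 entry=0x30007 [P=1 RW=1 US=1 PS=0]
  → PA=0x308FB  (3 entries read)
#5 VA=0x783C003EB (r,kernel):
  L0: frame=0x19 idx=30 entry=0x31007 [P=1 RW=1 US=1 PS=0]
  L1: frame=0x31 idx=30 entry=0x35007 [P=1 RW=1 US=1 PS=0]
  L2: frame=0x35 idx=0 entry=0x36007 [P=1 RW=1 US=1 PS=0]
  → PA=0x363EB  (3 entries read)

Access #5 PA: 0x363EB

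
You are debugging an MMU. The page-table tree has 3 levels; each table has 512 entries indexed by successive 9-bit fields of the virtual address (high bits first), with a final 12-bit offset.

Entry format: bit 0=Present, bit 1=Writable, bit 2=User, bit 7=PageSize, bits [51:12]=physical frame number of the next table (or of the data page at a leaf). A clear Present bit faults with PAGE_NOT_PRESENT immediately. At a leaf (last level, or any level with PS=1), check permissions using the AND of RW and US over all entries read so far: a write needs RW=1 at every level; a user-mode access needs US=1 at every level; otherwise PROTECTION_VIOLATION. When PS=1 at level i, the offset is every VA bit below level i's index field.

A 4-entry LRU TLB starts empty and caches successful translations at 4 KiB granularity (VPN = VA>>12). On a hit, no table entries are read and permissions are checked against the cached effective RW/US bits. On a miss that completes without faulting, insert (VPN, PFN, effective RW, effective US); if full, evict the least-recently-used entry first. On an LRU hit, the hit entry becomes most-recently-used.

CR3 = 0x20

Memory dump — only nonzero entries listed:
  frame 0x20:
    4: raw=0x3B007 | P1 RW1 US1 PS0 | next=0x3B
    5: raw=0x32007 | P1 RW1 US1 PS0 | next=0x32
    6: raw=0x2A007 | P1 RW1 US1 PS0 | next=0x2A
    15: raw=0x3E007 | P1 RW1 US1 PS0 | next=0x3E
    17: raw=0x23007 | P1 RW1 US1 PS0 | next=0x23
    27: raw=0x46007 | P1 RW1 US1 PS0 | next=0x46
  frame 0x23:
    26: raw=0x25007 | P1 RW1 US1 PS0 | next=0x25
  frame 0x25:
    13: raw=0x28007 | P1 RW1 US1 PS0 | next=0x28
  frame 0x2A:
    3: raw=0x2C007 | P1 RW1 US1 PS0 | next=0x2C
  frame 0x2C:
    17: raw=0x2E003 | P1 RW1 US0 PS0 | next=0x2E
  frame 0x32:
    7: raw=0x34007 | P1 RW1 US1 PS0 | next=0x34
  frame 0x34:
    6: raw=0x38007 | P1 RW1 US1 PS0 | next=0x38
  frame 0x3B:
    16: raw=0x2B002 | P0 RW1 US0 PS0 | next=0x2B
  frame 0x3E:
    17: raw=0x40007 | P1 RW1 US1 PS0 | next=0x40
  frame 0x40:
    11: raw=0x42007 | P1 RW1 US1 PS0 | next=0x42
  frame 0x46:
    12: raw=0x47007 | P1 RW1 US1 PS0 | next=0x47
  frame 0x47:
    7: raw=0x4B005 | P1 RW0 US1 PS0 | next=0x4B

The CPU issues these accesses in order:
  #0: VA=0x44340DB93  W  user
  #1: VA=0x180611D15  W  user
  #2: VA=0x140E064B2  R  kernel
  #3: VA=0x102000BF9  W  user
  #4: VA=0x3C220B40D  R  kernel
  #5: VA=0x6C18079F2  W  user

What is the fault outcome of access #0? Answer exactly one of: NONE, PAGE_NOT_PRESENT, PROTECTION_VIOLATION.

Per-access translation:
#0 VA=0x44340DB93 (w,user):
  [0] read 0x20 idx=17: raw=0x23007 flags P=1 W=1 U=1 S=0
  [1] read 0x23 idx=26: raw=0x25007 flags P=1 W=1 U=1 S=0
  [2] read 0x25 idx=13: raw=0x28007 flags P=1 W=1 U=1 S=0
  → PA=0x28B93  (3 entries read)
#1 VA=0x180611D15 (w,user):
  [0] read 0x20 idx=6: raw=0x2A007 flags P=1 W=1 U=1 S=0
  [1] read 0x2A idx=3: raw=0x2C007 flags P=1 W=1 U=1 S=0
  [2] read 0x2C idx=17: raw=0x2E003 flags P=1 W=1 U=0 S=0
  → PROTECTION_VIOLATION  (3 entries read)
#2 VA=0x140E064B2 (r,kernel):
  [0] read 0x20 idx=5: raw=0x32007 flags P=1 W=1 U=1 S=0
  [1] read 0x32 idx=7: raw=0x34007 flags P=1 W=1 U=1 S=0
  [2] read 0x34 idx=6: raw=0x38007 flags P=1 W=1 U=1 S=0
  → PA=0x384B2  (3 entries read)
#3 VA=0x102000BF9 (w,user):
  [0] read 0x20 idx=4: raw=0x3B007 flags P=1 W=1 U=1 S=0
  [1] read 0x3B idx=16: raw=0x2B002 flags P=0 W=1 U=0 S=0
  → PAGE_NOT_PRESENT  (2 entries read)
#4 VA=0x3C220B40D (r,kernel):
  [0] read 0x20 idx=15: raw=0x3E007 flags P=1 W=1 U=1 S=0
  [1] read 0x3E idx=17: raw=0x40007 flags P=1 W=1 U=1 S=0
  [2] read 0x40 idx=11: raw=0x42007 flags P=1 W=1 U=1 S=0
  → PA=0x4240D  (3 entries read)
#5 VA=0x6C18079F2 (w,user):
  [0] read 0x20 idx=27: raw=0x46007 flags P=1 W=1 U=1 S=0
  [1] read 0x46 idx=12: raw=0x47007 flags P=1 W=1 U=1 S=0
  [2] read 0x47 idx=7: raw=0x4B005 flags P=1 W=0 U=1 S=0
  → PROTECTION_VIOLATION  (3 entries read)

Access #0 fault: NONE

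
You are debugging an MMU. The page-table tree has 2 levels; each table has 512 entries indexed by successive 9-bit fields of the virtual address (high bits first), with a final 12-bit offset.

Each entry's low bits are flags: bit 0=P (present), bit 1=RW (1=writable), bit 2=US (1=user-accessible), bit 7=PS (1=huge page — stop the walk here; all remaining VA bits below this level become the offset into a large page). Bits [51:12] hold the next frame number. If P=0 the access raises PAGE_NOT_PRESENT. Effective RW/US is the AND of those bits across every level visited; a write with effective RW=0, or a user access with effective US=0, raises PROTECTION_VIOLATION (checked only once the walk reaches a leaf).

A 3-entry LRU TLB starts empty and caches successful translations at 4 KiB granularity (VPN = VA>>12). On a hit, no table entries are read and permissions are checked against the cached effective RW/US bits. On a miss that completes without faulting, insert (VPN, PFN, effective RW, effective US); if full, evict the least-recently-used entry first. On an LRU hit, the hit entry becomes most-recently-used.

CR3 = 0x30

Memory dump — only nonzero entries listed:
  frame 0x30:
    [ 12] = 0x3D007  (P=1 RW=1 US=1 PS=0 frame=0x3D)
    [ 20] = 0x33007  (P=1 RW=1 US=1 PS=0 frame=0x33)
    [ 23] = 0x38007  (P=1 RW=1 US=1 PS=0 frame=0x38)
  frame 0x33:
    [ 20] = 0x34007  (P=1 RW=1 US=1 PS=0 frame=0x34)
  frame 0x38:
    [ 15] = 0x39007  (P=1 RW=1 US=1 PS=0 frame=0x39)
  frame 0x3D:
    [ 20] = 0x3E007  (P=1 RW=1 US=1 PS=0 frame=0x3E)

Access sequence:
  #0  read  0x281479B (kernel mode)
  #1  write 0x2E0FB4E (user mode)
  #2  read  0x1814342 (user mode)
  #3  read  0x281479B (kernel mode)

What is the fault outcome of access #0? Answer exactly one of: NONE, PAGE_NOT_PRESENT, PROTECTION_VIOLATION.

Per-access translation:
#0 VA=0x281479B (r,kernel):
  lvl0: tbl 0x30, slot 20 ⇒ 0x33007 (P1/RW1/US1/PS0)
  lvl1: tbl 0x33, slot 20 ⇒ 0x34007 (P1/RW1/US1/PS0)
  ✓ 0x3479B  — 2 lookups
#1 VA=0x2E0FB4E (w,user):
  lvl0: tbl 0x30, slot 23 ⇒ 0x38007 (P1/RW1/US1/PS0)
  lvl1: tbl 0x38, slot 15 ⇒ 0x39007 (P1/RW1/US1/PS0)
  ✓ 0x39B4E  — 2 lookups
#2 VA=0x1814342 (r,user):
  lvl0: tbl 0x30, slot 12 ⇒ 0x3D007 (P1/RW1/US1/PS0)
  lvl1: tbl 0x3D, slot 20 ⇒ 0x3E007 (P1/RW1/US1/PS0)
  ✓ 0x3E342  — 2 lookups
#3 VA=0x281479B (r,kernel):
  TLB hit vpn=0x2814 → PA=0x3479B

Access #0 fault: NONE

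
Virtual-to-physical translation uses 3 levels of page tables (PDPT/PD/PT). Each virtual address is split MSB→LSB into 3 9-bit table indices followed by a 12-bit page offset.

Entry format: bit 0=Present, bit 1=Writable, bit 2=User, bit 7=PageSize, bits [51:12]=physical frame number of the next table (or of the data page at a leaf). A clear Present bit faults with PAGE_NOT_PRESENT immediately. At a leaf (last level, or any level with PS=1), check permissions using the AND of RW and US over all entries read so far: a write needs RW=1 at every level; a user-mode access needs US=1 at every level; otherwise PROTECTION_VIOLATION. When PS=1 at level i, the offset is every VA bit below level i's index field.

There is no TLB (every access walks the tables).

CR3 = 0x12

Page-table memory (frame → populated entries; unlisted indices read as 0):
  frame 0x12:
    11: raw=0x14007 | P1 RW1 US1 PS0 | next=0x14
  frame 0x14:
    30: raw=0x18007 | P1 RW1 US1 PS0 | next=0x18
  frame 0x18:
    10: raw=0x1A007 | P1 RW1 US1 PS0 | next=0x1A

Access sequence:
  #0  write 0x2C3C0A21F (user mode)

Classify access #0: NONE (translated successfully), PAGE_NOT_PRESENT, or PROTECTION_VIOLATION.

Per-access translation:
#0 VA=0x2C3C0A21F (w,user):
  lvl0: tbl 0x12, slot 11 ⇒ 0x14007 (P1/RW1/US1/PS0)
  lvl1: tbl 0x14, slot 30 ⇒ 0x18007 (P1/RW1/US1/PS0)
  lvl2: tbl 0x18, slot 10 ⇒ 0x1A007 (P1/RW1/US1/PS0)
  → PA=0x1A21F  (3 entries read)

Access #0 fault: NONE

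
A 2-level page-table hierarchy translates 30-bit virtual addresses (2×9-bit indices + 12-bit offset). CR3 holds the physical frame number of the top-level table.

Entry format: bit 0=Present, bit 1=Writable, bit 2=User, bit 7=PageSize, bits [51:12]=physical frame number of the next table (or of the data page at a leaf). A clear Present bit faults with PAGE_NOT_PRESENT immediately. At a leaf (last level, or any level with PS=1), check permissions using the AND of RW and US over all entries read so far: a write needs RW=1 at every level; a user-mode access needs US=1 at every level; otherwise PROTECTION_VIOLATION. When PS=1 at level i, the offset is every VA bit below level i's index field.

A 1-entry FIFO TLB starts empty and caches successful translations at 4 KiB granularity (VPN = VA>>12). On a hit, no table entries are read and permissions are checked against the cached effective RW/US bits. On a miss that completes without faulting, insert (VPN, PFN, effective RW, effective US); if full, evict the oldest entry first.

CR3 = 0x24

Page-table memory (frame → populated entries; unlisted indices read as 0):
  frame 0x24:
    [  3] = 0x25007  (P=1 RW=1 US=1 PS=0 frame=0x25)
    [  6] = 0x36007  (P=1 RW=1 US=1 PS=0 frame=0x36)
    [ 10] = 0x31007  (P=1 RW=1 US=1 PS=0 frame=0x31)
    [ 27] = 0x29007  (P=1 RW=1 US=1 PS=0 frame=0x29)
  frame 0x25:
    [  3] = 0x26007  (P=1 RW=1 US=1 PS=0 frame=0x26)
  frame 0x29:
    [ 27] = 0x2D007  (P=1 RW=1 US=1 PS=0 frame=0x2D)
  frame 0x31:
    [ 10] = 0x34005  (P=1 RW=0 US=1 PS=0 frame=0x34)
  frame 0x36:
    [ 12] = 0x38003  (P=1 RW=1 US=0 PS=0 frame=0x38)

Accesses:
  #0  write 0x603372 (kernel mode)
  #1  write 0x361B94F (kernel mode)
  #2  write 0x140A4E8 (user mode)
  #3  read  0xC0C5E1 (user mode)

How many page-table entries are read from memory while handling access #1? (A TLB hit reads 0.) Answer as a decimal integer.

Trace:
#0 VA=0x603372 (w,kernel):
  L0: frame=0x24 idx=3 entry=0x25007 [P=1 RW=1 US=1 PS=0]
  L1: frame=0x25 idx=3 entry=0x26007 [P=1 RW=1 US=1 PS=0]
  ⇒ phys 0x26372  [2 reads]
#1 VA=0x361B94F (w,kernel):
  L0: frame=0x24 idx=27 entry=0x29007 [P=1 RW=1 US=1 PS=0]
  L1: frame=0x29 idx=27 entry=0x2D007 [P=1 RW=1 US=1 PS=0]
  ⇒ phys 0x2D94F  [2 reads]
#2 VA=0x140A4E8 (w,user):
  L0: frame=0x24 idx=10 entry=0x31007 [P=1 RW=1 US=1 PS=0]
  L1: frame=0x31 idx=10 entry=0x34005 [P=1 RW=0 US=1 PS=0]
  ⇒ fault: PROTECTION_VIOLATION  — 2 lookups
#3 VA=0xC0C5E1 (r,user):
  L0: frame=0x24 idx=6 entry=0x36007 [P=1 RW=1 US=1 PS=0]
  L1: frame=0x36 idx=12 entry=0x38003 [P=1 RW=1 US=0 PS=0]
  ⇒ fault: PROTECTION_VIOLATION  — 2 lookups

Entries read for #1: 2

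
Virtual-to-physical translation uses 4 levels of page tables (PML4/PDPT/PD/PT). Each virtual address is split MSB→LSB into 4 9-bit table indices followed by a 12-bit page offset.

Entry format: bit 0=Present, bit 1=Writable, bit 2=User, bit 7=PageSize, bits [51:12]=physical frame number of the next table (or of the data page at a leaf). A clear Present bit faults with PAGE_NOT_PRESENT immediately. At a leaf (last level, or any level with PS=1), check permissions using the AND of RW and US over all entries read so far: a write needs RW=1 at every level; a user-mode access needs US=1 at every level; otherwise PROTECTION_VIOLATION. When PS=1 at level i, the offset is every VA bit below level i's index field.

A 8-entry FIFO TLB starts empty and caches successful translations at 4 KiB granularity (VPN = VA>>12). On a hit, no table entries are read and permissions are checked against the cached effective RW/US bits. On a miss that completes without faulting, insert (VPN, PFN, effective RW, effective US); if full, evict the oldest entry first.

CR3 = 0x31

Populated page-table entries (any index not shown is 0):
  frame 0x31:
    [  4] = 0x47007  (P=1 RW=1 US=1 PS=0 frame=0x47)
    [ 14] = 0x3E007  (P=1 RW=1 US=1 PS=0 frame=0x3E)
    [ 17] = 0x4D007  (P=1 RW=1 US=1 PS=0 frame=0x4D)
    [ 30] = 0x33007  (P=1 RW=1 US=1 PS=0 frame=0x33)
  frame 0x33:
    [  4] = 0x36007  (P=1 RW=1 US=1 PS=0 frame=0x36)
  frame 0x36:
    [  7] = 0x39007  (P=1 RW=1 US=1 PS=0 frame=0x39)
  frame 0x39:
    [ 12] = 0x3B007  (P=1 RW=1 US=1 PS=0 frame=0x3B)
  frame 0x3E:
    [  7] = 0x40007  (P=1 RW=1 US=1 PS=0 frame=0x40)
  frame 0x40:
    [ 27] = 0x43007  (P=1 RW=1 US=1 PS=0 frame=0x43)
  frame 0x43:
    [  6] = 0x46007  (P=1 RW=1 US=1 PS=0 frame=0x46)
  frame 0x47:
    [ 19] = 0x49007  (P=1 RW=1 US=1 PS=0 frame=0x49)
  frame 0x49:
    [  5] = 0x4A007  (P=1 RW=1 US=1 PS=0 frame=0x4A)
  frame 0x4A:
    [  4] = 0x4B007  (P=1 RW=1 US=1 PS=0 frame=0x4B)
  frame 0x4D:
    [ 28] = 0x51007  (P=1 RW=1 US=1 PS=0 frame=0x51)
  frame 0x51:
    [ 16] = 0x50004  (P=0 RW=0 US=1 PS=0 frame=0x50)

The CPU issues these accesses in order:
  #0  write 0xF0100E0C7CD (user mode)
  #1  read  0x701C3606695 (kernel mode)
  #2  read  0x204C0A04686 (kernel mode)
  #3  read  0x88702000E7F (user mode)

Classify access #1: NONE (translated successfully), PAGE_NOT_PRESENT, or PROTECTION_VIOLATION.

Walk each access:
#0 VA=0xF0100E0C7CD (w,user):
  [0] read 0x31 idx=30: raw=0x33007 flags P=1 W=1 U=1 S=0
  [1] read 0x33 idx=4: raw=0x36007 flags P=1 W=1 U=1 S=0
  [2] read 0x36 idx=7: raw=0x39007 flags P=1 W=1 U=1 S=0
  [3] read 0x39 idx=12: raw=0x3B007 flags P=1 W=1 U=1 S=0
  ✓ 0x3B7CD  — 4 lookups
#1 VA=0x701C3606695 (r,kernel):
  [0] read 0x31 idx=14: raw=0x3E007 flags P=1 W=1 U=1 S=0
  [1] read 0x3E idx=7: raw=0x40007 flags P=1 W=1 U=1 S=0
  [2] read 0x40 idx=27: raw=0x43007 flags P=1 W=1 U=1 S=0
  [3] read 0x43 idx=6: raw=0x46007 flags P=1 W=1 U=1 S=0
  ✓ 0x46695  — 4 lookups
#2 VA=0x204C0A04686 (r,kernel):
  [0] read 0x31 idx=4: raw=0x47007 flags P=1 W=1 U=1 S=0
  [1] read 0x47 idx=19: raw=0x49007 flags P=1 W=1 U=1 S=0
  [2] read 0x49 idx=5: raw=0x4A007 flags P=1 W=1 U=1 S=0
  [3] read 0x4A idx=4: raw=0x4B007 flags P=1 W=1 U=1 S=0
  ✓ 0x4B686  — 4 lookups
#3 VA=0x88702000E7F (r,user):
  [0] read 0x31 idx=17: raw=0x4D007 flags P=1 W=1 U=1 S=0
  [1] read 0x4D idx=28: raw=0x51007 flags P=1 W=1 U=1 S=0
  [2] read 0x51 idx=16: raw=0x50004 flags P=0 W=0 U=1 S=0
  → PAGE_NOT_PRESENT  (3 entries read)

Access #1 fault: NONE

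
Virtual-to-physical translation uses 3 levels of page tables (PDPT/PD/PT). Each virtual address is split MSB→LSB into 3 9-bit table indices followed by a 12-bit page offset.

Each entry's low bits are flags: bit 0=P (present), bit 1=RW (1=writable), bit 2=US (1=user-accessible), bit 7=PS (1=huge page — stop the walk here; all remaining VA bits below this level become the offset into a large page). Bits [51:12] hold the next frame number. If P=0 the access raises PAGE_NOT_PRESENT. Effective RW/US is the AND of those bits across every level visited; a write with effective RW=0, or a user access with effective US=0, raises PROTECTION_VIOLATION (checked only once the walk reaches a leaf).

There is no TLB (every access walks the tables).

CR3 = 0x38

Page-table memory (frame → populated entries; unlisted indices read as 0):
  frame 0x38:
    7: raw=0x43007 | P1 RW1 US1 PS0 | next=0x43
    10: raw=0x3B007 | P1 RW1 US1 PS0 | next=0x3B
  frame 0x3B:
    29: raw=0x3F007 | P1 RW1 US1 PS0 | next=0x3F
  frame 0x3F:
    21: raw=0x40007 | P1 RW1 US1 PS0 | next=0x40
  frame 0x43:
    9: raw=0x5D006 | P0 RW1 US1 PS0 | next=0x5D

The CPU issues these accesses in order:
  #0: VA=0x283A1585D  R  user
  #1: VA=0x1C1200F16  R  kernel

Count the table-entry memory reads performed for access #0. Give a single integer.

Trace:
#0 VA=0x283A1585D (r,user):
  [0] read 0x38 idx=10: raw=0x3B007 flags P=1 W=1 U=1 S=0
  [1] read 0x3B idx=29: raw=0x3F007 flags P=1 W=1 U=1 S=0
  [2] read 0x3F idx=21: raw=0x40007 flags P=1 W=1 U=1 S=0
  ⇒ phys 0x4085D  [3 reads]
#1 VA=0x1C1200F16 (r,kernel):
  [0] read 0x38 idx=7: raw=0x43007 flags P=1 W=1 U=1 S=0
  [1] read 0x43 idx=9: raw=0x5D006 flags P=0 W=1 U=1 S=0
  ⇒ fault: PAGE_NOT_PRESENT  — 2 lookups

Entries read for #0: 3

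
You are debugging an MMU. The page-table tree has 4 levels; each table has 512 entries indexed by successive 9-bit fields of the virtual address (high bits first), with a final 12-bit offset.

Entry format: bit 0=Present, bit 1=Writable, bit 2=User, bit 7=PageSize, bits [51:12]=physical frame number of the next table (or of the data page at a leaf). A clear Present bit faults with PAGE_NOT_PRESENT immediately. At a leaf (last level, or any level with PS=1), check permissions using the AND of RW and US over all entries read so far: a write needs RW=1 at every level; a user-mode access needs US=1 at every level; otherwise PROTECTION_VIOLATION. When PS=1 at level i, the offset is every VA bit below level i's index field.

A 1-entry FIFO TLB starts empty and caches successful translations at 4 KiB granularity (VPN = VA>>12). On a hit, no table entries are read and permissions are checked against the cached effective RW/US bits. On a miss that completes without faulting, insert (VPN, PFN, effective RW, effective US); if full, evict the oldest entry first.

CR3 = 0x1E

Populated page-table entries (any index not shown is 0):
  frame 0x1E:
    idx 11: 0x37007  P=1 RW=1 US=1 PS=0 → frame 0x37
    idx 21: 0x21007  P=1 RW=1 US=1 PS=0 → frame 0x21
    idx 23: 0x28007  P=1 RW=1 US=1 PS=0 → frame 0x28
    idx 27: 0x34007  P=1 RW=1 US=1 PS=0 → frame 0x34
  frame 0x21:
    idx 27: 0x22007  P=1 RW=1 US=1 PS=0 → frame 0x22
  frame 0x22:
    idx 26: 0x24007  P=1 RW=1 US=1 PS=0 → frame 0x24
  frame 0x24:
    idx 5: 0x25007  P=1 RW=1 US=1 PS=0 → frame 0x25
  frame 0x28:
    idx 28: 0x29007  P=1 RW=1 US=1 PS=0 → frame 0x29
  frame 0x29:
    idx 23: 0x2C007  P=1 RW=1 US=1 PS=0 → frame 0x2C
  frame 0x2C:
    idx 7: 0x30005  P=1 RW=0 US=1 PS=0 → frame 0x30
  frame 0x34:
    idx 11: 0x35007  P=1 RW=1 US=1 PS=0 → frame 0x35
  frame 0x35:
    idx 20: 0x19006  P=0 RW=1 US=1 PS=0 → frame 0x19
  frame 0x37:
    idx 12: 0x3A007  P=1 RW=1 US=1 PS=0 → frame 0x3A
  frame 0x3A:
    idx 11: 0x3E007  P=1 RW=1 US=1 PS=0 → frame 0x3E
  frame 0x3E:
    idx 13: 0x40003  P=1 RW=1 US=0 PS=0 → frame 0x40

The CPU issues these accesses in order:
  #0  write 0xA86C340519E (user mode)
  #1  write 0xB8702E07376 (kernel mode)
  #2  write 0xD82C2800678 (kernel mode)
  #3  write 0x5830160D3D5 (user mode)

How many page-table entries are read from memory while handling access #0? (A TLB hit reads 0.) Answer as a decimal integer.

Walk each access:
#0 VA=0xA86C340519E (w,user):
  L0 @0x1E[21] → 0x21007  P=1,RW=1,US=1,PS=0
  L1 @0x21[27] → 0x22007  P=1,RW=1,US=1,PS=0
  L2 @0x22[26] → 0x24007  P=1,RW=1,US=1,PS=0
  L3 @0x24[5] → 0x25007  P=1,RW=1,US=1,PS=0
  ✓ 0x2519E  — 4 lookups
#1 VA=0xB8702E07376 (w,kernel):
  L0 @0x1E[23] → 0x28007  P=1,RW=1,US=1,PS=0
  L1 @0x28[28] → 0x29007  P=1,RW=1,US=1,PS=0
  L2 @0x29[23] → 0x2C007  P=1,RW=1,US=1,PS=0
  L3 @0x2C[7] → 0x30005  P=1,RW=0,US=1,PS=0
  ⇒ fault: PROTECTION_VIOLATION  — 4 lookups
#2 VA=0xD82C2800678 (w,kernel):
  L0 @0x1E[27] → 0x34007  P=1,RW=1,US=1,PS=0
  L1 @0x34[11] → 0x35007  P=1,RW=1,US=1,PS=0
  L2 @0x35[20] → 0x19006  P=0,RW=1,US=1,PS=0
  ⇒ fault: PAGE_NOT_PRESENT  — 3 lookups
#3 VA=0x5830160D3D5 (w,user):
  L0 @0x1E[11] → 0x37007  P=1,RW=1,US=1,PS=0
  L1 @0x37[12] → 0x3A007  P=1,RW=1,US=1,PS=0
  L2 @0x3A[11] → 0x3E007  P=1,RW=1,US=1,PS=0
  L3 @0x3E[13] → 0x40003  P=1,RW=1,US=0,PS=0
  ⇒ fault: PROTECTION_VIOLATION  — 4 lookups

Entries read for #0: 4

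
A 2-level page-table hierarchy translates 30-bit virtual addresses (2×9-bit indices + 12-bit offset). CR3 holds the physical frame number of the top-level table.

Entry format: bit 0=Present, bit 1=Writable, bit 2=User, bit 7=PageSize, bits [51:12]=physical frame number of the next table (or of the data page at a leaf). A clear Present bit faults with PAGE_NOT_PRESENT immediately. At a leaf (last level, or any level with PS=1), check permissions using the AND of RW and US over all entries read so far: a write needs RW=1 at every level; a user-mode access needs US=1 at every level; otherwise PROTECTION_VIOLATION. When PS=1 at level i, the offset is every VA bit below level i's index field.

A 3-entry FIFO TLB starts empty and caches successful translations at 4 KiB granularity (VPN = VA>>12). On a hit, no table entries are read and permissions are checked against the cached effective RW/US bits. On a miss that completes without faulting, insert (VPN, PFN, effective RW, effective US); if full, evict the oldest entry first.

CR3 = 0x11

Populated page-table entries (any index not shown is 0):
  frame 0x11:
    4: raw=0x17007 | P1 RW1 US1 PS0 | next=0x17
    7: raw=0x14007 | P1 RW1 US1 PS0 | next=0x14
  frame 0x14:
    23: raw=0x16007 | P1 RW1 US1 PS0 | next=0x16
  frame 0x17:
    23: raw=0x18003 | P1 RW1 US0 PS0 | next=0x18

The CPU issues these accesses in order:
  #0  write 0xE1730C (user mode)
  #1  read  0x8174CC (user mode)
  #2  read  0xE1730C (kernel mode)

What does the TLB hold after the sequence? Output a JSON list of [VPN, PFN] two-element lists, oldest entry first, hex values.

Per-access translation:
#0 VA=0xE1730C (w,user):
  [0] read 0x11 idx=7: raw=0x14007 flags P=1 W=1 U=1 S=0
  [1] read 0x14 idx=23: raw=0x16007 flags P=1 W=1 U=1 S=0
  ⇒ phys 0x1630C  [2 reads]
#1 VA=0x8174CC (r,user):
  [0] read 0x11 idx=4: raw=0x17007 flags P=1 W=1 U=1 S=0
  [1] read 0x17 idx=23: raw=0x18003 flags P=1 W=1 U=0 S=0
  → PROTECTION_VIOLATION  (2 entries read)
#2 VA=0xE1730C (r,kernel):
  TLB hit vpn=0xE17 → PA=0x1630C

TLB: [["0xE17", "0x16"]]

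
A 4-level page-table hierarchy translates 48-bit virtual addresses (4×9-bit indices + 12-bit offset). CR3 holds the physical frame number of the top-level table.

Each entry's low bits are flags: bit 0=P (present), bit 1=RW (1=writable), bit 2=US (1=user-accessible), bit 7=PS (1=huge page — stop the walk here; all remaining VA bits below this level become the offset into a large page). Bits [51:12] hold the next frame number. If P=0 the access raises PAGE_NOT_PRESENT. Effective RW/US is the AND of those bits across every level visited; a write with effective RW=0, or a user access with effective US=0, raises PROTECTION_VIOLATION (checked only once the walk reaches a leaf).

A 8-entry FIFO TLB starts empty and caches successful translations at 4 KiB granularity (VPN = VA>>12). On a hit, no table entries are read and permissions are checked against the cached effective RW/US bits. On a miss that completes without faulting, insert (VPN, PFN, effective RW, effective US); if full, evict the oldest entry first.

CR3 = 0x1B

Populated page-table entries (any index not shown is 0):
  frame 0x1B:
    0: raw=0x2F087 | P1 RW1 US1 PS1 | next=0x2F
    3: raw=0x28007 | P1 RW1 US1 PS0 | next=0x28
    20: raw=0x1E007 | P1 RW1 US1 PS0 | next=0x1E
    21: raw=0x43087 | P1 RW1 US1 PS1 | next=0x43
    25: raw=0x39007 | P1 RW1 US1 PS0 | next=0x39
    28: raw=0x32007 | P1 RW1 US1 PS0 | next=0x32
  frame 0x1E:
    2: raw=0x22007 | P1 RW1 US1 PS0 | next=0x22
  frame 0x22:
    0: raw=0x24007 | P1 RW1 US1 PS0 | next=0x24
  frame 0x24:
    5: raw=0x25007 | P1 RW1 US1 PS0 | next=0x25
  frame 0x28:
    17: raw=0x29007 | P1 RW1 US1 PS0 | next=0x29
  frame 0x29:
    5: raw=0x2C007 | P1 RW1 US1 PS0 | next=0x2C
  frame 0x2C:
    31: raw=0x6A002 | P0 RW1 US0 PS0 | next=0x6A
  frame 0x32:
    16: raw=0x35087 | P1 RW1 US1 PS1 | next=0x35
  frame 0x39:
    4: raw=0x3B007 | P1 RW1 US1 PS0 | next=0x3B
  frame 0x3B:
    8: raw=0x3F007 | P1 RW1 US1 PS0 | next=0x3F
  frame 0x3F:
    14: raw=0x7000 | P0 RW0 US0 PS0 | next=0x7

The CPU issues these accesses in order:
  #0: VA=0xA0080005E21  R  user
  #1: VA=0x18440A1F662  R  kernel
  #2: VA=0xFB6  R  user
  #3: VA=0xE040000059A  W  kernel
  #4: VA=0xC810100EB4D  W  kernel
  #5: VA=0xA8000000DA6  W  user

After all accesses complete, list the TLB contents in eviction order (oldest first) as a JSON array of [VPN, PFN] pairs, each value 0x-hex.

Trace:
#0 VA=0xA0080005E21 (r,user):
  [0] read 0x1B idx=20: raw=0x1E007 flags P=1 W=1 U=1 S=0
  [1] read 0x1E idx=2: raw=0x22007 flags P=1 W=1 U=1 S=0
  [2] read 0x22 idx=0: raw=0x24007 flags P=1 W=1 U=1 S=0
  [3] read 0x24 idx=5: raw=0x25007 flags P=1 W=1 U=1 S=0
  → PA=0x25E21  (4 entries read)
#1 VA=0x18440A1F662 (r,kernel):
  [0] read 0x1B idx=3: raw=0x28007 flags P=1 W=1 U=1 S=0
  [1] read 0x28 idx=17: raw=0x29007 flags P=1 W=1 U=1 S=0
  [2] read 0x29 idx=5: raw=0x2C007 flags P=1 W=1 U=1 S=0
  [3] read 0x2C idx=31: raw=0x6A002 flags P=0 W=1 U=0 S=0
  ✗ PAGE_NOT_PRESENT  [4 reads]
#2 VA=0xFB6 (r,user):
  [0] read 0x1B idx=0: raw=0x2F087 flags P=1 W=1 U=1 S=1
  → PA=0x2FFB6 (huge @L0)  (1 entries read)
#3 VA=0xE040000059A (w,kernel):
  [0] read 0x1B idx=28: raw=0x32007 flags P=1 W=1 U=1 S=0
  [1] read 0x32 idx=16: raw=0x35087 flags P=1 W=1 U=1 S=1
  → PA=0x3559A (huge @L1)  (2 entries read)
#4 VA=0xC810100EB4D (w,kernel):
  [0] read 0x1B idx=25: raw=0x39007 flags P=1 W=1 U=1 S=0
  [1] read 0x39 idx=4: raw=0x3B007 flags P=1 W=1 U=1 S=0
  [2] read 0x3B idx=8: raw=0x3F007 flags P=1 W=1 U=1 S=0
  [3] read 0x3F idx=14: raw=0x7000 flags P=0 W=0 U=0 S=0
  ✗ PAGE_NOT_PRESENT  [4 reads]
#5 VA=0xA8000000DA6 (w,user):
  [0] read 0x1B idx=21: raw=0x43087 flags P=1 W=1 U=1 S=1
  → PA=0x43DA6 (huge @L0)  (1 entries read)

TLB: [["0xA0080005", "0x25"], ["0x0", "0x2F"], ["0xE0400000", "0x35"], ["0xA8000000", "0x43"]]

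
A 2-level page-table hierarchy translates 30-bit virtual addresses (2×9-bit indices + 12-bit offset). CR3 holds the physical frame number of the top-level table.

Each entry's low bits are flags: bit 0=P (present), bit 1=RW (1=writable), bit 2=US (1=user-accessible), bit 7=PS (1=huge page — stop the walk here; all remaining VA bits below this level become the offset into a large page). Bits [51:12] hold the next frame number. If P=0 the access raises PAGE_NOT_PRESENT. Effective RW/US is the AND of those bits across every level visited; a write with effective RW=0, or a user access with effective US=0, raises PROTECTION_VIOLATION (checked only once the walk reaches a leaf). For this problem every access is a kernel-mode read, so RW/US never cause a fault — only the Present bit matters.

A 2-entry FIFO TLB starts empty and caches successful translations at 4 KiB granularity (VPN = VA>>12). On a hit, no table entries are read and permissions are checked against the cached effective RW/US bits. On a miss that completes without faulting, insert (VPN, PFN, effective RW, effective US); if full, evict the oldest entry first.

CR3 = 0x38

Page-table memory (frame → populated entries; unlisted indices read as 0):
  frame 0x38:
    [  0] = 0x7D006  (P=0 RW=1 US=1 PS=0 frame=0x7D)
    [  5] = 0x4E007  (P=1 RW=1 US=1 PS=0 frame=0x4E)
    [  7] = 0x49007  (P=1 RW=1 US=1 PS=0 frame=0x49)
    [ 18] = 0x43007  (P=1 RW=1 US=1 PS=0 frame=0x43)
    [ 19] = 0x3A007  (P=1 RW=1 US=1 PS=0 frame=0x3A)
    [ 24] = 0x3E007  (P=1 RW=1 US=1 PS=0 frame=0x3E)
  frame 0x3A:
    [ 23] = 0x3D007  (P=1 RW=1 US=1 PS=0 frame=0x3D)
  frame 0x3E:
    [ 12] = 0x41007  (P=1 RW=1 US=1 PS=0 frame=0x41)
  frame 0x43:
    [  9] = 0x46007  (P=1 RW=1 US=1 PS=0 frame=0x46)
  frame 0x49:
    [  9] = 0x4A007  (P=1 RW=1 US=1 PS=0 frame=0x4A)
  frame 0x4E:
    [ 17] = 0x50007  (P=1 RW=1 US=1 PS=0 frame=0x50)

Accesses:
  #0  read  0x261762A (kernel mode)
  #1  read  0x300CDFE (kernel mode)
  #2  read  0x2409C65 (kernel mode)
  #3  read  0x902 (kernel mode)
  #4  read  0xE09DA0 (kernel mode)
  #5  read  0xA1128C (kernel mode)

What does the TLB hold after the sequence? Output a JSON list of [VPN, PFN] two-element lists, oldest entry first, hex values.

Per-access translation:
#0 VA=0x261762A (r,kernel):
  [0] read 0x38 idx=19: raw=0x3A007 flags P=1 W=1 U=1 S=0
  [1] read 0x3A idx=23: raw=0x3D007 flags P=1 W=1 U=1 S=0
  → PA=0x3D62A  (2 entries read)
#1 VA=0x300CDFE (r,kernel):
  [0] read 0x38 idx=24: raw=0x3E007 flags P=1 W=1 U=1 S=0
  [1] read 0x3E idx=12: raw=0x41007 flags P=1 W=1 U=1 S=0
  → PA=0x41DFE  (2 entries read)
#2 VA=0x2409C65 (r,kernel):
  [0] read 0x38 idx=18: raw=0x43007 flags P=1 W=1 U=1 S=0
  [1] read 0x43 idx=9: raw=0x46007 flags P=1 W=1 U=1 S=0
  → PA=0x46C65  (2 entries read)
#3 VA=0x902 (r,kernel):
  [0] read 0x38 idx=0: raw=0x7D006 flags P=0 W=1 U=1 S=0
  → PAGE_NOT_PRESENT  (1 entries read)
#4 VA=0xE09DA0 (r,kernel):
  [0] read 0x38 idx=7: raw=0x49007 flags P=1 W=1 U=1 S=0
  [1] read 0x49 idx=9: raw=0x4A007 flags P=1 W=1 U=1 S=0
  → PA=0x4ADA0  (2 entries read)
#5 VA=0xA1128C (r,kernel):
  [0] read 0x38 idx=5: raw=0x4E007 flags P=1 W=1 U=1 S=0
  [1] read 0x4E idx=17: raw=0x50007 flags P=1 W=1 U=1 S=0
  → PA=0x5028C  (2 entries read)

TLB: [["0xE09", "0x4A"], ["0xA11", "0x50"]]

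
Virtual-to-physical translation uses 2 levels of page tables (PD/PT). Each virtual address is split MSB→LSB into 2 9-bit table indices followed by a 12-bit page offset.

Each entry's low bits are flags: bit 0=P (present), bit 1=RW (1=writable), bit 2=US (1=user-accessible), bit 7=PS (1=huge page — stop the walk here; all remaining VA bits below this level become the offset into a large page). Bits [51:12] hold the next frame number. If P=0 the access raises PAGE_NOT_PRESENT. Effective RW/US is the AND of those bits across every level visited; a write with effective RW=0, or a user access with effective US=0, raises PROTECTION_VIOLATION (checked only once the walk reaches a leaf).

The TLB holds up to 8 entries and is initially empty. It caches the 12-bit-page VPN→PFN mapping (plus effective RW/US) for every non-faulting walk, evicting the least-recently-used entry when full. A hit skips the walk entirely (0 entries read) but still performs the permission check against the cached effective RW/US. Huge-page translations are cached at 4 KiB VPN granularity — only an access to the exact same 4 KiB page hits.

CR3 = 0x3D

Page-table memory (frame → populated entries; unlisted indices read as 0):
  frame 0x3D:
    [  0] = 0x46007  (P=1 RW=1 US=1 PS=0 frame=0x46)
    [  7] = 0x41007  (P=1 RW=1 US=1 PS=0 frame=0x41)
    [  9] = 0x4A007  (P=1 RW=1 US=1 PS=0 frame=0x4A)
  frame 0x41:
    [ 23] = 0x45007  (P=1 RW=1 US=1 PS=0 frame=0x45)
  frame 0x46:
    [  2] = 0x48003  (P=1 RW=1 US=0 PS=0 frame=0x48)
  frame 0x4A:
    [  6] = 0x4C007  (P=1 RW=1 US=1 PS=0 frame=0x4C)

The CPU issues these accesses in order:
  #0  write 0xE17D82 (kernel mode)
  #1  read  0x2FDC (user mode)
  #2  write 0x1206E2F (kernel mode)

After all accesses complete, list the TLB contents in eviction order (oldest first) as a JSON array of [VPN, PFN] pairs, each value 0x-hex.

Trace:
#0 VA=0xE17D82 (w,kernel):
  [0] read 0x3D idx=7: raw=0x41007 flags P=1 W=1 U=1 S=0
  [1] read 0x41 idx=23: raw=0x45007 flags P=1 W=1 U=1 S=0
  ✓ 0x45D82  — 2 lookups
#1 VA=0x2FDC (r,user):
  [0] read 0x3D idx=0: raw=0x46007 flags P=1 W=1 U=1 S=0
  [1] read 0x46 idx=2: raw=0x48003 flags P=1 W=1 U=0 S=0
  → PROTECTION_VIOLATION  (2 entries read)
#2 VA=0x1206E2F (w,kernel):
  [0] read 0x3D idx=9: raw=0x4A007 flags P=1 W=1 U=1 S=0
  [1] read 0x4A idx=6: raw=0x4C007 flags P=1 W=1 U=1 S=0
  ✓ 0x4CE2F  — 2 lookups

TLB: [["0xE17", "0x45"], ["0x1206", "0x4C"]]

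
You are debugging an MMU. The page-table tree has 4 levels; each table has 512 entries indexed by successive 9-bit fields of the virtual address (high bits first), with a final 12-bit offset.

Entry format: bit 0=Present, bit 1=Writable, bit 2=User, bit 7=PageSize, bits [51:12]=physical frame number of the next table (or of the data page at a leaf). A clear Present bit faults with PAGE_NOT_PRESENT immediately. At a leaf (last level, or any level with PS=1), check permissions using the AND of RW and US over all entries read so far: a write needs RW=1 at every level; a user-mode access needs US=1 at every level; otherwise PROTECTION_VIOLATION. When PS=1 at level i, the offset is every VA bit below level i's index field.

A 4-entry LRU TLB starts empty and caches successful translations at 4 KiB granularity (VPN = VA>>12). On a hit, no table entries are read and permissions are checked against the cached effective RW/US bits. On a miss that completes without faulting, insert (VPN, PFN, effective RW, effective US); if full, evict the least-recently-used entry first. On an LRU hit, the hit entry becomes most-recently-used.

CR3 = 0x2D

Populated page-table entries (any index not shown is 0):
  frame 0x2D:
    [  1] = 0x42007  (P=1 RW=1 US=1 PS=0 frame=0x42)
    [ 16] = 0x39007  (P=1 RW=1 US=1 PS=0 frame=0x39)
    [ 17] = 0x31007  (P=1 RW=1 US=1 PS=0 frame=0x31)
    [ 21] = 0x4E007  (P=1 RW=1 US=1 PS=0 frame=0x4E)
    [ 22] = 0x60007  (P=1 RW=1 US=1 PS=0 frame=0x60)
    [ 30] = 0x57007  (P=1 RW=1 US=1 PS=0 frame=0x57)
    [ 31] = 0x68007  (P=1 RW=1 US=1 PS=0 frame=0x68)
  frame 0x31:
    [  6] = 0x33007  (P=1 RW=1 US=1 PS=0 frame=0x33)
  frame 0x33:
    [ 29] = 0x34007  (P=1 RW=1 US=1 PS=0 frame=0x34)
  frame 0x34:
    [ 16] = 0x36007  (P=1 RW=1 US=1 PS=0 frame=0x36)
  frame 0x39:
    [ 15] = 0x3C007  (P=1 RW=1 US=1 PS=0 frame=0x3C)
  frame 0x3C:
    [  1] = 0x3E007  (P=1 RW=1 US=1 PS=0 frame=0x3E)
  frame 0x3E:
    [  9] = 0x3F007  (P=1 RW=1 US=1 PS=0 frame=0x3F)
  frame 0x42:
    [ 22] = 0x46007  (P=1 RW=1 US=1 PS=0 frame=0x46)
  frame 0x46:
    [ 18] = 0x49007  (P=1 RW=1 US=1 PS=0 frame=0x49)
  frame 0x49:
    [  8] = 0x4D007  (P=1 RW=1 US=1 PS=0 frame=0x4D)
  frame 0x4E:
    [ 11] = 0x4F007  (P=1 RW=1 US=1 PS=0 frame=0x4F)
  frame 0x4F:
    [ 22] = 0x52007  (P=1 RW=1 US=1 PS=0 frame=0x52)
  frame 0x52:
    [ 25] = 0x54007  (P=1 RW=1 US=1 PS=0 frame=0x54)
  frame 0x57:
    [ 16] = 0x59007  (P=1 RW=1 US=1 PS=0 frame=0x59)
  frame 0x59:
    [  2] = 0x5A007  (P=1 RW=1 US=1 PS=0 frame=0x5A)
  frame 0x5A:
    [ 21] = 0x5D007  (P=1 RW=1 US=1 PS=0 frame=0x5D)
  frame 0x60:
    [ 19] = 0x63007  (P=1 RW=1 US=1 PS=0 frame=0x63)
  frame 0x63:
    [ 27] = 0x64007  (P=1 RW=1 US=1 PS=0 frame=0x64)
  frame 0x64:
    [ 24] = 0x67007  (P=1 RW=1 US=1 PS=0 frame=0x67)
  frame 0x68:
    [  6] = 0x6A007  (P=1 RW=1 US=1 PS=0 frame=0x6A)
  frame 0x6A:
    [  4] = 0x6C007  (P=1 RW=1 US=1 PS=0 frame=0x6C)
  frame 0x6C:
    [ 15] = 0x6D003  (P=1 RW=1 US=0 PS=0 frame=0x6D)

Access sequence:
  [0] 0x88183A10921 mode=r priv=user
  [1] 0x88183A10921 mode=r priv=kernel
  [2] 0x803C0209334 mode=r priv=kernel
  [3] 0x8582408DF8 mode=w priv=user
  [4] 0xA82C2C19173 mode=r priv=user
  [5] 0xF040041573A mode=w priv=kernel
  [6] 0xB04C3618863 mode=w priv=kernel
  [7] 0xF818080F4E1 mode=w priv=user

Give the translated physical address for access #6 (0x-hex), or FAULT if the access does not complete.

Walk each access:
#0 VA=0x88183A10921 (r,user):
  [0] read 0x2D idx=17: raw=0x31007 flags P=1 W=1 U=1 S=0
  [1] read 0x31 idx=6: raw=0x33007 flags P=1 W=1 U=1 S=0
  [2] read 0x33 idx=29: raw=0x34007 flags P=1 W=1 U=1 S=0
  [3] read 0x34 idx=16: raw=0x36007 flags P=1 W=1 U=1 S=0
  ✓ 0x36921  — 4 lookups
#1 VA=0x88183A10921 (r,kernel):
  TLB hit vpn=0x88183A10 → PA=0x36921
#2 VA=0x803C0209334 (r,kernel):
  [0] read 0x2D idx=16: raw=0x39007 flags P=1 W=1 U=1 S=0
  [1] read 0x39 idx=15: raw=0x3C007 flags P=1 W=1 U=1 S=0
  [2] read 0x3C idx=1: raw=0x3E007 flags P=1 W=1 U=1 S=0
  [3] read 0x3E idx=9: raw=0x3F007 flags P=1 W=1 U=1 S=0
  ✓ 0x3F334  — 4 lookups
#3 VA=0x8582408DF8 (w,user):
  [0] read 0x2D idx=1: raw=0x42007 flags P=1 W=1 U=1 S=0
  [1] read 0x42 idx=22: raw=0x46007 flags P=1 W=1 U=1 S=0
  [2] read 0x46 idx=18: raw=0x49007 flags P=1 W=1 U=1 S=0
  [3] read 0x49 idx=8: raw=0x4D007 flags P=1 W=1 U=1 S=0
  ✓ 0x4DDF8  — 4 lookups
#4 VA=0xA82C2C19173 (r,user):
  [0] read 0x2D idx=21: raw=0x4E007 flags P=1 W=1 U=1 S=0
  [1] read 0x4E idx=11: raw=0x4F007 flags P=1 W=1 U=1 S=0
  [2] read 0x4F idx=22: raw=0x52007 flags P=1 W=1 U=1 S=0
  [3] read 0x52 idx=25: raw=0x54007 flags P=1 W=1 U=1 S=0
  ✓ 0x54173  — 4 lookups
#5 VA=0xF040041573A (w,kernel):
  [0] read 0x2D idx=30: raw=0x57007 flags P=1 W=1 U=1 S=0
  [1] read 0x57 idx=16: raw=0x59007 flags P=1 W=1 U=1 S=0
  [2] read 0x59 idx=2: raw=0x5A007 flags P=1 W=1 U=1 S=0
  [3] read 0x5A idx=21: raw=0x5D007 flags P=1 W=1 U=1 S=0
  ✓ 0x5D73A  — 4 lookups
#6 VA=0xB04C3618863 (w,kernel):
  [0] read 0x2D idx=22: raw=0x60007 flags P=1 W=1 U=1 S=0
  [1] read 0x60 idx=19: raw=0x63007 flags P=1 W=1 U=1 S=0
  [2] read 0x63 idx=27: raw=0x64007 flags P=1 W=1 U=1 S=0
  [3] read 0x64 idx=24: raw=0x67007 flags P=1 W=1 U=1 S=0
  ✓ 0x67863  — 4 lookups
#7 VA=0xF818080F4E1 (w,user):
  [0] read 0x2D idx=31: raw=0x68007 flags P=1 W=1 U=1 S=0
  [1] read 0x68 idx=6: raw=0x6A007 flags P=1 W=1 U=1 S=0
  [2] read 0x6A idx=4: raw=0x6C007 flags P=1 W=1 U=1 S=0
  [3] read 0x6C idx=15: raw=0x6D003 flags P=1 W=1 U=0 S=0
  ✗ PROTECTION_VIOLATION  [4 reads]

Access #6 PA: 0x67863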